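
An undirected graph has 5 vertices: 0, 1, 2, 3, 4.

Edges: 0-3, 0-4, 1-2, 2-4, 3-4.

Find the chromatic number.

3

0, 3, 4 are pairwise adjacent, so at least 3 colors are needed.
3 colors suffice: color red → {1, 4}; color blue → {0, 2}; color green → {3}. Every edge joins two different colors.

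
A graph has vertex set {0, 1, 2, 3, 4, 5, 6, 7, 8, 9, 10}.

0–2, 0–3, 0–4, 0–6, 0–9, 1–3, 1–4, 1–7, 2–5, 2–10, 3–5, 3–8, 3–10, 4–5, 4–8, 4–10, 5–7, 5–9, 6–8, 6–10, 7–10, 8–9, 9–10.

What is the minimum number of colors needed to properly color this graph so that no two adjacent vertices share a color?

2

4 and 8 are adjacent, so at least 2 colors are needed.
A valid assignment using 2 colors: 0=red, 1=red, 2=blue, 3=blue, 4=blue, 5=red, 6=blue, 7=blue, 8=red, 9=blue, 10=red. Every edge joins two different colors.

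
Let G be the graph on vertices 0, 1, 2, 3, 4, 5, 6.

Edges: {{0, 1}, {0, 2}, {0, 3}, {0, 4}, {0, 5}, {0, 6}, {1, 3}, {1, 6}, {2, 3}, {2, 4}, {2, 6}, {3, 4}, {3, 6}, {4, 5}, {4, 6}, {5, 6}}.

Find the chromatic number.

0, 2, 3, 4, 6 form a clique, so at least 5 colors are needed.
5 colors suffice: color a → {6}; color b → {0}; color c → {3, 5}; color d → {1, 4}; color e → {2}. Each edge has distinct colors on its endpoints.

5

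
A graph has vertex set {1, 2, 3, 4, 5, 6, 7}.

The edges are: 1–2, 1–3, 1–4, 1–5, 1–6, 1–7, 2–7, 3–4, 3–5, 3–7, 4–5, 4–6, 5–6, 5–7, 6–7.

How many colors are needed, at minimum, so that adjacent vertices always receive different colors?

1, 4, 5, 6 are mutually adjacent (a clique of size 4), so at least 4 colors are needed.
4 colors suffice: color a → {1}; color b → {2, 5}; color c → {4, 7}; color d → {3, 6}. No two adjacent vertices share a color.

4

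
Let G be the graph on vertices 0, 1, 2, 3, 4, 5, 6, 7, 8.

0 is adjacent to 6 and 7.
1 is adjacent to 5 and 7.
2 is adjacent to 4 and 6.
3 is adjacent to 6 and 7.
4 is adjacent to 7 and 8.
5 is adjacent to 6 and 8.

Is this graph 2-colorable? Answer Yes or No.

The cycle 5-6-2-4-8-5 has odd length 5, so it cannot be 2-colored; at least 3 colors are needed.
So 2 colors are not enough.

No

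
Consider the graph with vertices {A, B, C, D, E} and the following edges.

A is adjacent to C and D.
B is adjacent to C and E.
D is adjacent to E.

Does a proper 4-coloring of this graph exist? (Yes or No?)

The chromatic number is 3. The cycle C-B-E-D-A-C has odd length 5, so it cannot be 2-colored; at least 3 colors are needed.
3 colors suffice: color 1 → {C, E}; color 2 → {A, B}; color 3 → {D}.
Since 4 ≥ 3, a proper 4-coloring certainly exists.

Yes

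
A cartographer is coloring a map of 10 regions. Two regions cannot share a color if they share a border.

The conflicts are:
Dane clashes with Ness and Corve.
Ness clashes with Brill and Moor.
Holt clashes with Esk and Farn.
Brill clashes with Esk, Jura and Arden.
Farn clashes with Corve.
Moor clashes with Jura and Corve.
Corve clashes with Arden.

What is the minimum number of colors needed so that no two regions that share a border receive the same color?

3

The cycle Moor-Jura-Brill-Arden-Corve-Moor has odd length 5, so it cannot be 2-colored; at least 3 colors are needed.
3 colors suffice: color 1 → {Holt, Brill, Corve}; color 2 → {Dane, Esk, Farn, Moor, Arden}; color 3 → {Ness, Jura}. Every pair that conflicts lands in different colors.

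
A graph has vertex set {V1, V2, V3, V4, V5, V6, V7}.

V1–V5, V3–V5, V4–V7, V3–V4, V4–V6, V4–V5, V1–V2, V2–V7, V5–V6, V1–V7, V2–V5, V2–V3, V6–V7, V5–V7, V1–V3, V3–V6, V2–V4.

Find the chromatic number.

V4, V5, V6, V7 form a clique, so at least 4 colors are needed.
4 colors suffice: color 1 → {V5}; color 2 → {V3, V7}; color 3 → {V1, V4}; color 4 → {V2, V6}. Every edge joins two different colors.

4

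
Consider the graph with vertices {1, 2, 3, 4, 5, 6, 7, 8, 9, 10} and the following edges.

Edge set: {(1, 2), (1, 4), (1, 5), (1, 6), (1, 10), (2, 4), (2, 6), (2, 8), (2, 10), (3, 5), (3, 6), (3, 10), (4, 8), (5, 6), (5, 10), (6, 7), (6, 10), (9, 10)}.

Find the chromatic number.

4

1, 5, 6, 10 are mutually adjacent (a clique of size 4), so at least 4 colors are needed.
A valid assignment using 4 colors: 1=green, 2=yellow, 3=green, 4=red, 5=yellow, 6=red, 7=blue, 8=blue, 9=red, 10=blue. No two adjacent vertices share a color.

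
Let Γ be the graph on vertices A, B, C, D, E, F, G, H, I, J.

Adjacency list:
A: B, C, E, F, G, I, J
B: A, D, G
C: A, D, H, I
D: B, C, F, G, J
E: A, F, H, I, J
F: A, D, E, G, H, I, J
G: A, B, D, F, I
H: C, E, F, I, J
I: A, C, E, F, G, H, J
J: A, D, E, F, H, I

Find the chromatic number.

5

A, E, F, I, J are mutually adjacent (a clique of size 5), so at least 5 colors are needed.
A valid assignment using 5 colors: A=blue, B=red, C=red, D=blue, E=purple, F=red, G=yellow, H=blue, I=green, J=yellow. Each edge has distinct colors on its endpoints.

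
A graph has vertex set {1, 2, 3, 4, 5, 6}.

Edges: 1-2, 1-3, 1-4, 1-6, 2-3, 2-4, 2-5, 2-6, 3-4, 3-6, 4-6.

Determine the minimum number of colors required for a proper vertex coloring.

5

1, 2, 3, 4, 6 form a clique, so at least 5 colors are needed.
A valid assignment using 5 colors: 1=blue, 2=red, 3=yellow, 4=green, 5=blue, 6=purple. No two adjacent vertices share a color.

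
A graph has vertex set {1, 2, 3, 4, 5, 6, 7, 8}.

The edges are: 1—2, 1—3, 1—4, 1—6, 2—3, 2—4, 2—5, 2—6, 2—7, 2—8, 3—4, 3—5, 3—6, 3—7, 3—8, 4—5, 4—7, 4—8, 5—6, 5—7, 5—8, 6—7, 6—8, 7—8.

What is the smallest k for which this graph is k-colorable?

2, 3, 4, 5, 7, 8 are pairwise adjacent (a clique of size 6), so at least 6 colors are needed.
One proper 6-coloring: 1=green, 2=red, 3=blue, 4=yellow, 5=orange, 6=yellow, 7=green, 8=purple. Each edge has distinct colors on its endpoints.

6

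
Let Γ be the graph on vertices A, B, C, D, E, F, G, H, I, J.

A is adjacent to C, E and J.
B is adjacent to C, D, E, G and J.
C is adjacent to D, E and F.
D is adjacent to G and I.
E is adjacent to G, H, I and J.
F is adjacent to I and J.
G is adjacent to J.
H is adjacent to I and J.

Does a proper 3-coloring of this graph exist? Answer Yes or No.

No

B, E, G, J are mutually adjacent (a clique of size 4), so at least 4 colors are needed.
So 3 colors are not enough.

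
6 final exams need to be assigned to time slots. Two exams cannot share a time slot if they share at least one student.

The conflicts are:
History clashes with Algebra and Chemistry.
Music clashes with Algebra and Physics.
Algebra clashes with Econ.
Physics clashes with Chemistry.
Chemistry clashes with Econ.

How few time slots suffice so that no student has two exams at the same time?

3

The cycle Music-Algebra-Econ-Chemistry-Physics-Music has odd length 5, so it cannot be 2-colored; at least 3 time slots are needed.
3 time slots suffice: time slot 1 → {Algebra, Chemistry}; time slot 2 → {History, Physics, Econ}; time slot 3 → {Music}. No two conflicting exams share a time slot.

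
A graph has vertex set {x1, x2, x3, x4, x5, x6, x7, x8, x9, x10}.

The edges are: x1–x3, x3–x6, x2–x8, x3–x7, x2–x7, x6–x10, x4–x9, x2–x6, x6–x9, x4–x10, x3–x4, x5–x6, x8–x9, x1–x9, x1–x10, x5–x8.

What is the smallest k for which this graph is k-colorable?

x4 and x10 are adjacent, so at least 2 colors are needed.
2 colors suffice: color red → {x1, x4, x6, x7, x8}; color blue → {x2, x3, x5, x9, x10}. Each edge has distinct colors on its endpoints.

2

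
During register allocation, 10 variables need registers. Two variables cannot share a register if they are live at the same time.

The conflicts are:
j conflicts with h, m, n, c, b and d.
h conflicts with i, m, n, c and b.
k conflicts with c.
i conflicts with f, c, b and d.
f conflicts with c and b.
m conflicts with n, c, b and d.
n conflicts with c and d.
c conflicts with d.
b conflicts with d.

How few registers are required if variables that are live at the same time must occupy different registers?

j, m, n, c, d pairwise conflict, so at least 5 registers are needed.
5 registers suffice: register 1 → {c, b}; register 2 → {h, k, f, d}; register 3 → {j, i}; register 4 → {m}; register 5 → {n}. Every pair that conflicts lands in different registers.

5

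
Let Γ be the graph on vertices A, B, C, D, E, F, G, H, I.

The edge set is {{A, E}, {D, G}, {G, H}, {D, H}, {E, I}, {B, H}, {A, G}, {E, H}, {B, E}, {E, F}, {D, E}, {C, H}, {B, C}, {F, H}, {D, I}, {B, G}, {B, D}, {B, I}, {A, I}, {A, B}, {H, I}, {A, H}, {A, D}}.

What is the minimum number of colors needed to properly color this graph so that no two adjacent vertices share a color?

A, B, D, E, H, I are pairwise adjacent (a clique of size 6), so at least 6 colors are needed.
A valid assignment using 6 colors: A=3, B=2, C=3, D=5, E=4, F=2, G=4, H=1, I=6. Each edge has distinct colors on its endpoints.

6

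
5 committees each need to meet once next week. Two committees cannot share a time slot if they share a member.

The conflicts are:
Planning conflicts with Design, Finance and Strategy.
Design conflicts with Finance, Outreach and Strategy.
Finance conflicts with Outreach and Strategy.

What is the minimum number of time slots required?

Planning, Design, Finance, Strategy all conflict with each other, so at least 4 time slots are needed.
4 time slots suffice: time slot 1 → {Finance}; time slot 2 → {Design}; time slot 3 → {Outreach, Strategy}; time slot 4 → {Planning}. Each listed conflict is separated.

4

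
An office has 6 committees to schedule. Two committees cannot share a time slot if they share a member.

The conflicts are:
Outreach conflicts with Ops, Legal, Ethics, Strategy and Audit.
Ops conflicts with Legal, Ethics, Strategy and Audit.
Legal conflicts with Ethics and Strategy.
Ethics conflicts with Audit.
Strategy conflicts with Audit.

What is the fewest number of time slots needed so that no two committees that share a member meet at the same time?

4

Outreach, Ops, Legal, Strategy all conflict with each other, so at least 4 time slots are needed.
A valid assignment using 4 time slots: Outreach=2, Ops=1, Legal=3, Ethics=4, Strategy=4, Audit=3. Each listed conflict is separated.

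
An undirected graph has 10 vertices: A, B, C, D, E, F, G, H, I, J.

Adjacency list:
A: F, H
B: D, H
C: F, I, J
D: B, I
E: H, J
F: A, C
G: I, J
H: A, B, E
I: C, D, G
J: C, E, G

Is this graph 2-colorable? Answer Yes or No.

The cycle I-G-J-E-H-B-D-I has odd length 7, so it cannot be 2-colored; at least 3 colors are needed.
So 2 colors are not enough.

No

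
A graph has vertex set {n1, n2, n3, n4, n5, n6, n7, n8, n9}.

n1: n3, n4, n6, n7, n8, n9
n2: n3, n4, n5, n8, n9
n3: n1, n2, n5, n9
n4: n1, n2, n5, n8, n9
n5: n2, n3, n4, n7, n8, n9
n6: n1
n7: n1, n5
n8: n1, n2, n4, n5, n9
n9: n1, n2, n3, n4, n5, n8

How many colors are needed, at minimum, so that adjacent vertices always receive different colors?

5

n2, n4, n5, n8, n9 are mutually adjacent (a clique of size 5), so at least 5 colors are needed.
A valid assignment using 5 colors: n1=1, n2=5, n3=3, n4=4, n5=1, n6=2, n7=2, n8=3, n9=2. No two adjacent vertices share a color.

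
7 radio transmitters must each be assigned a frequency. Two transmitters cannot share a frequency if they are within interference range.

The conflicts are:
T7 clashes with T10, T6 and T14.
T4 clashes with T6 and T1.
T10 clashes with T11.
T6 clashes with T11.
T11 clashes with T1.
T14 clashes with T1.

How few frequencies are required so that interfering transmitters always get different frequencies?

3

The cycle T1-T11-T10-T7-T14-T1 has odd length 5, so it cannot be 2-colored; at least 3 frequencies are needed.
Using 3 frequencies: T7=1, T4=1, T10=2, T6=2, T11=1, T14=3, T1=2. Every pair that conflicts lands in different frequencies.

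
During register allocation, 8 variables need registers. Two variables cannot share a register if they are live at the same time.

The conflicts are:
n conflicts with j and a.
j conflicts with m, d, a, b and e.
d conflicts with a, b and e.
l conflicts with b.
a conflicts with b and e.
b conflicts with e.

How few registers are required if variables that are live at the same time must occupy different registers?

j, d, a, b, e are mutually in conflict, so at least 5 registers are needed.
5 registers suffice: register 1 → {j, l}; register 2 → {n, m, b}; register 3 → {a}; register 4 → {e}; register 5 → {d}. No two conflicting variables share a register.

5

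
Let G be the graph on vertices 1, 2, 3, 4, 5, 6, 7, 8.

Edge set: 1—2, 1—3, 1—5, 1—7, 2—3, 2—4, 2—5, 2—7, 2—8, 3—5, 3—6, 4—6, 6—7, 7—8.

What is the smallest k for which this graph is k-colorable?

1, 2, 3, 5 are mutually adjacent (a clique of size 4), so at least 4 colors are needed.
4 colors suffice: color a → {2, 6}; color b → {3, 4, 7}; color c → {1, 8}; color d → {5}. Every edge joins two different colors.

4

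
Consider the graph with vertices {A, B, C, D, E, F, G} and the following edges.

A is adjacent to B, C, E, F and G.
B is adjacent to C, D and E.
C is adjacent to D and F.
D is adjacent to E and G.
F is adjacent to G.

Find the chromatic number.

3

A, B, E form a triangle, so at least 3 colors are needed.
One proper 3-coloring: A=1, B=2, C=3, D=1, E=3, F=2, G=3. Each edge has distinct colors on its endpoints.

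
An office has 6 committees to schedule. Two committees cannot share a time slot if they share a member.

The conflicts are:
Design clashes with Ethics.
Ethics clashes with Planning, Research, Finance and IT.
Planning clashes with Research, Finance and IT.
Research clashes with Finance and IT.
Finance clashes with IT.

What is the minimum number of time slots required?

5

Ethics, Planning, Research, Finance, IT all conflict with each other, so at least 5 time slots are needed.
A valid assignment using 5 time slots: Design=2, Ethics=1, Planning=3, Research=4, Finance=5, IT=2. No two conflicting committees share a time slot.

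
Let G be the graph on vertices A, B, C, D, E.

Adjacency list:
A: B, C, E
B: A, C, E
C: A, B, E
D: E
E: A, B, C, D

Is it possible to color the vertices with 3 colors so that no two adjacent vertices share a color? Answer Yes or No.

A, B, C, E are pairwise adjacent (a clique of size 4), so at least 4 colors are needed.
So 3 colors are not enough.

No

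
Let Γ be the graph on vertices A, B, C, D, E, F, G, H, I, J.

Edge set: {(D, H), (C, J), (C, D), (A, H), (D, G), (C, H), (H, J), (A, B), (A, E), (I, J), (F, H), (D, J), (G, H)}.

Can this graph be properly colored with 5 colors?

The chromatic number is 4. C, D, H, J are pairwise adjacent (a clique of size 4), so at least 4 colors are needed.
4 colors suffice: color red → {B, E, H, I}; color blue → {A, D, F}; color green → {G, J}; color yellow → {C}.
Since 5 ≥ 4, a proper 5-coloring certainly exists.

Yes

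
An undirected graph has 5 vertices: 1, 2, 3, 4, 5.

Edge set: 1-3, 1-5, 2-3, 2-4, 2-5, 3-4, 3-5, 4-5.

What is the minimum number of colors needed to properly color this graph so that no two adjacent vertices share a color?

4

2, 3, 4, 5 are pairwise adjacent (a clique of size 4), so at least 4 colors are needed.
4 colors suffice: color red → {3}; color blue → {5}; color green → {1, 2}; color yellow → {4}. No two adjacent vertices share a color.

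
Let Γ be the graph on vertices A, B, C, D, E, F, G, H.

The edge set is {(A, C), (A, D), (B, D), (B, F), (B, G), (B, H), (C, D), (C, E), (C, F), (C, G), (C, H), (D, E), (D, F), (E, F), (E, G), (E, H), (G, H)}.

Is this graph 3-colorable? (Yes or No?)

C, E, G, H are pairwise adjacent (a clique of size 4), so at least 4 colors are needed.
So 3 colors are not enough.

No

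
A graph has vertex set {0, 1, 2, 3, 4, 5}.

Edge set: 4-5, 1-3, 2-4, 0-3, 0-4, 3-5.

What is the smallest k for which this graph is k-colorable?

2

2 and 4 are adjacent, so at least 2 colors are needed.
One proper 2-coloring: 0=b, 1=b, 2=b, 3=a, 4=a, 5=b. Every edge joins two different colors.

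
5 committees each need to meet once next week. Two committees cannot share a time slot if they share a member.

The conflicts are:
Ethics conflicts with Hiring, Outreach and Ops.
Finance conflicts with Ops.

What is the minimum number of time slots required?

2

Finance and Ops conflict, so at least 2 time slots are needed.
2 time slots suffice: time slot 1 → {Ethics, Finance}; time slot 2 → {Hiring, Outreach, Ops}. Each listed conflict is separated.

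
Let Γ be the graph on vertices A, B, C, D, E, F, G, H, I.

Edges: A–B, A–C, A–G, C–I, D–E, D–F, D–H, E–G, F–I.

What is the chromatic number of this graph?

3

The cycle D-E-G-A-C-I-F-D has odd length 7, so it cannot be 2-colored; at least 3 colors are needed.
A valid assignment using 3 colors: A=red, B=blue, C=blue, D=red, E=green, F=blue, G=blue, H=blue, I=red. Each edge has distinct colors on its endpoints.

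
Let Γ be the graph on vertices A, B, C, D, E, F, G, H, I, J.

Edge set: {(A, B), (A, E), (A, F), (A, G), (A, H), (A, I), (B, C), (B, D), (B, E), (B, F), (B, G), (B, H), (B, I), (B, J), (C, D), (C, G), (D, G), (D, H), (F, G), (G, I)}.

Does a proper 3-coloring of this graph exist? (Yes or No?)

No

A, B, F, G form a clique, so at least 4 colors are needed.
So 3 colors are not enough.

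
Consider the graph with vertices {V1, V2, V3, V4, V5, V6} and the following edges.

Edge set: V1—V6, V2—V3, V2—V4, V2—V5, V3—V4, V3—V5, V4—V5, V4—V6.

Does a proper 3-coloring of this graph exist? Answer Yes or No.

No

V2, V3, V4, V5 are mutually adjacent (a clique of size 4), so at least 4 colors are needed.
So 3 colors are not enough.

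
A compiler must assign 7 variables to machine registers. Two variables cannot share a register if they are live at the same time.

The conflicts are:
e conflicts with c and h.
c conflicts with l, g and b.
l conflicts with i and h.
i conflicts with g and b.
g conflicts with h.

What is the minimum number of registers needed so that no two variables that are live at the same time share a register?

2

i and b conflict, so at least 2 registers are needed.
Using 2 registers: e=2, c=1, l=2, i=1, g=2, h=1, b=2. No two conflicting variables share a register.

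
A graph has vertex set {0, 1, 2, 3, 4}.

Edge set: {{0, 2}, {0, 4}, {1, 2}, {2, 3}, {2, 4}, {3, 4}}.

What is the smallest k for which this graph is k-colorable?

0, 2, 4 form a triangle, so at least 3 colors are needed.
3 colors suffice: 0=green, 1=blue, 2=red, 3=green, 4=blue. Every edge joins two different colors.

3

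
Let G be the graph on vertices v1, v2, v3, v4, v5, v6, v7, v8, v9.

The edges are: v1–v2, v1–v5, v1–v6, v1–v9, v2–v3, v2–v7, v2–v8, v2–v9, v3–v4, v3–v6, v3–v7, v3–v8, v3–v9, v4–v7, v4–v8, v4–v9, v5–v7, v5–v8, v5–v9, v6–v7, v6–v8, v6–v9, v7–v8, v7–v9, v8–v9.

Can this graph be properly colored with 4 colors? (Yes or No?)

No

v3, v4, v7, v8, v9 form a clique, so at least 5 colors are needed.
So 4 colors are not enough.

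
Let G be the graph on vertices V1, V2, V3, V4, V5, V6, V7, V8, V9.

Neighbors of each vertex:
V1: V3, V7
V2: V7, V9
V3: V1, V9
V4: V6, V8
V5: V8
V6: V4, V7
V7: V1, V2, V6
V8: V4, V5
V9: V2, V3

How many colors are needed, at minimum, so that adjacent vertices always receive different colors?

The cycle V9-V3-V1-V7-V2-V9 has odd length 5, so it cannot be 2-colored; at least 3 colors are needed.
3 colors suffice: color 1 → {V3, V7, V8}; color 2 → {V1, V2, V4, V5}; color 3 → {V6, V9}. Every edge joins two different colors.

3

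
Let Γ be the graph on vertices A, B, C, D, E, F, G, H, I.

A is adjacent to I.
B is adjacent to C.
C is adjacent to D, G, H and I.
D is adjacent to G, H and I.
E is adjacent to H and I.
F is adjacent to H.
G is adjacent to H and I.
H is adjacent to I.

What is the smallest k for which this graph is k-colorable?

5

C, D, G, H, I form a clique, so at least 5 colors are needed.
5 colors suffice: A=2, B=1, C=3, D=4, E=3, F=1, G=5, H=2, I=1. Each edge has distinct colors on its endpoints.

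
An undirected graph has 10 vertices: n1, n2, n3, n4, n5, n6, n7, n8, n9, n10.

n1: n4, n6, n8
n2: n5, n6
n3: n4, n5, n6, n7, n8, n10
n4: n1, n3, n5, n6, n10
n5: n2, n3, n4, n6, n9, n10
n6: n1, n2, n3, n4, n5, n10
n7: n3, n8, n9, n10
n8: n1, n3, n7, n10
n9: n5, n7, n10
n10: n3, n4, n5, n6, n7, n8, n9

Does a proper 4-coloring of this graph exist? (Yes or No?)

n3, n4, n5, n6, n10 are mutually adjacent (a clique of size 5), so at least 5 colors are needed.
So 4 colors are not enough.

No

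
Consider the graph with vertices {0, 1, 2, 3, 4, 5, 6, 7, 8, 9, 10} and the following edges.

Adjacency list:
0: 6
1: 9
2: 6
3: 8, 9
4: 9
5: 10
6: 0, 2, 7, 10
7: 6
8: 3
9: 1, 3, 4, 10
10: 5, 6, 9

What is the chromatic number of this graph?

2

1 and 9 are adjacent, so at least 2 colors are needed.
A valid assignment using 2 colors: 0=b, 1=b, 2=b, 3=b, 4=b, 5=a, 6=a, 7=b, 8=a, 9=a, 10=b. Each edge has distinct colors on its endpoints.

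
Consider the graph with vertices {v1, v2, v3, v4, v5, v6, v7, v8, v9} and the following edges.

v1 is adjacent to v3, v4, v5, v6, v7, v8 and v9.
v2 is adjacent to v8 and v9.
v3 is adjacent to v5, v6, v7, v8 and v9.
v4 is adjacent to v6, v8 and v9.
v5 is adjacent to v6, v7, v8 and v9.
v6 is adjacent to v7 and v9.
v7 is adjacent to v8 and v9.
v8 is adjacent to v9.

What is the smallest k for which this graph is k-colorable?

6

v1, v3, v5, v7, v8, v9 are mutually adjacent (a clique of size 6), so at least 6 colors are needed.
6 colors suffice: color 1 → {v9}; color 2 → {v6, v8}; color 3 → {v1, v2}; color 4 → {v4, v7}; color 5 → {v5}; color 6 → {v3}. Every edge joins two different colors.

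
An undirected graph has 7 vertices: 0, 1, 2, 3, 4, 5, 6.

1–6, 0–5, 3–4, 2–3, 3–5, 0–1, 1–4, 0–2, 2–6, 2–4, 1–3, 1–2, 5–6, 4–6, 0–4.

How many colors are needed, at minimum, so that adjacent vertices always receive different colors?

0, 1, 2, 4 are pairwise adjacent (a clique of size 4), so at least 4 colors are needed.
4 colors suffice: color red → {2, 5}; color blue → {4}; color green → {1}; color yellow → {0, 3, 6}. No two adjacent vertices share a color.

4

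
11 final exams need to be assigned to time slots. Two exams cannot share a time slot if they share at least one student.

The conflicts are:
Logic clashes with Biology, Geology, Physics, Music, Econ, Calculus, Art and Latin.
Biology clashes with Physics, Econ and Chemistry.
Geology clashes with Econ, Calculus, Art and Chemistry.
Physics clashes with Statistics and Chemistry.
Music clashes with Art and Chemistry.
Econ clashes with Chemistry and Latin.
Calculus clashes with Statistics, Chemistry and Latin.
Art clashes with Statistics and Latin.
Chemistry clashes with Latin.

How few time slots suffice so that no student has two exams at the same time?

Logic, Art, Latin all conflict with each other, so at least 3 time slots are needed.
3 time slots suffice: time slot 1 → {Logic, Statistics, Chemistry}; time slot 2 → {Physics, Econ, Calculus, Art}; time slot 3 → {Biology, Geology, Music, Latin}. Every pair that conflicts lands in different time slots.

3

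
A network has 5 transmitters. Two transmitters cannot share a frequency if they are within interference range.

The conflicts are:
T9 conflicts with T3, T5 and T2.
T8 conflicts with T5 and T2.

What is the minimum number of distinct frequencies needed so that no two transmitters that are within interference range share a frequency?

2

T9 and T2 conflict, so at least 2 frequencies are needed.
2 frequencies suffice: frequency 1 → {T9, T8}; frequency 2 → {T3, T5, T2}. No two conflicting transmitters share a frequency.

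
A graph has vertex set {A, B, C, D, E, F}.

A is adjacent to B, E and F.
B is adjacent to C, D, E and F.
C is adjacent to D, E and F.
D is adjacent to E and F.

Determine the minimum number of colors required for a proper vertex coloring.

B, C, D, F are mutually adjacent (a clique of size 4), so at least 4 colors are needed.
4 colors suffice: color red → {B}; color blue → {E, F}; color green → {A, D}; color yellow → {C}. Every edge joins two different colors.

4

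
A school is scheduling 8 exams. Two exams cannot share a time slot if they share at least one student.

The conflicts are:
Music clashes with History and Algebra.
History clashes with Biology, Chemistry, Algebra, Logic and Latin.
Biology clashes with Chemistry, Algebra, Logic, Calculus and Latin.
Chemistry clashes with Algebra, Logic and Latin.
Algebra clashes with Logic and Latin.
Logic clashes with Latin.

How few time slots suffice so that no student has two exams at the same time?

History, Biology, Chemistry, Algebra, Logic, Latin all conflict with each other, so at least 6 time slots are needed.
6 time slots suffice: time slot 1 → {Music, Biology}; time slot 2 → {Algebra, Calculus}; time slot 3 → {History}; time slot 4 → {Chemistry}; time slot 5 → {Latin}; time slot 6 → {Logic}. Each listed conflict is separated.

6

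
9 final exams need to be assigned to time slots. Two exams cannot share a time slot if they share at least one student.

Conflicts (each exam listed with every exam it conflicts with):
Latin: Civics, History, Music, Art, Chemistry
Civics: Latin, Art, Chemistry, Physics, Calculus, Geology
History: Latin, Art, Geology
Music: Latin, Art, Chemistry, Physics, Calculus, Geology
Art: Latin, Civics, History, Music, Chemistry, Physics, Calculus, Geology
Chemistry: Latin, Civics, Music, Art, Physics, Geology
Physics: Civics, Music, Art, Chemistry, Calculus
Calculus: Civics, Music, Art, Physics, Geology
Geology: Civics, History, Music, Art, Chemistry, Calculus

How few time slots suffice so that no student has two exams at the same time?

4

Civics, Art, Chemistry, Geology are mutually in conflict, so at least 4 time slots are needed.
Using 4 time slots: Latin=3, Civics=4, History=2, Music=4, Art=1, Chemistry=2, Physics=3, Calculus=2, Geology=3. Each listed conflict is separated.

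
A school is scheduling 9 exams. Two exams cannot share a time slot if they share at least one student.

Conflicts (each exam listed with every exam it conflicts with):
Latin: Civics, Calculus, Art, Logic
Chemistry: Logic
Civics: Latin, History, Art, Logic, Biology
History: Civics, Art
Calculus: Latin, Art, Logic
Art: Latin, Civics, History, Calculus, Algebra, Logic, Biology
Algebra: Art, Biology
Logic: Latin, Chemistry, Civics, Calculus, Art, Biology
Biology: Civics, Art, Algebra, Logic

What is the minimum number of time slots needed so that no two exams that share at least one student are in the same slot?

Civics, Art, Logic, Biology are mutually in conflict, so at least 4 time slots are needed.
A valid assignment using 4 time slots: Latin=4, Chemistry=1, Civics=3, History=2, Calculus=3, Art=1, Algebra=2, Logic=2, Biology=4. Each listed conflict is separated.

4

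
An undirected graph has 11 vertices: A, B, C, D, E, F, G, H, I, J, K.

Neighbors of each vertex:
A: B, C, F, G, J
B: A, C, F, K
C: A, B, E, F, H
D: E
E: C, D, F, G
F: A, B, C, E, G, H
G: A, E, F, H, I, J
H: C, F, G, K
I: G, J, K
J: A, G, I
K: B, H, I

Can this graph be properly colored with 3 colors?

No

A, B, C, F are pairwise adjacent (a clique of size 4), so at least 4 colors are needed.
So 3 colors are not enough.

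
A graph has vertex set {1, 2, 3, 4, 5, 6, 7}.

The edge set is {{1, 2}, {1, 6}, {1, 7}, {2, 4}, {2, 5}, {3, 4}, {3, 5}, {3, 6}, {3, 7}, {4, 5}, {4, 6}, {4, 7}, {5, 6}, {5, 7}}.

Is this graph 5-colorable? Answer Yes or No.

The chromatic number is 4. 3, 4, 5, 6 are mutually adjacent (a clique of size 4), so at least 4 colors are needed.
4 colors suffice: color red → {1, 5}; color blue → {4}; color green → {2, 3}; color yellow → {6, 7}.
Since 5 ≥ 4, a proper 5-coloring certainly exists.

Yes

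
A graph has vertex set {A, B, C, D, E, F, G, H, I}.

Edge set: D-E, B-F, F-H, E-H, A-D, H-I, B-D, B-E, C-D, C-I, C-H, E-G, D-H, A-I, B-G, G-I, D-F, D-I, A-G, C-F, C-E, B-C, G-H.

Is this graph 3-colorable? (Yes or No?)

No

B, C, D, F are pairwise adjacent (a clique of size 4), so at least 4 colors are needed.
So 3 colors are not enough.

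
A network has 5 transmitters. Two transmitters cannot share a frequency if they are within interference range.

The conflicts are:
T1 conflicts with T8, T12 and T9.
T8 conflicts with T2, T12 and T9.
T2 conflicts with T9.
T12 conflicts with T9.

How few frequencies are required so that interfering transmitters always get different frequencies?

T1, T8, T12, T9 are mutually in conflict, so at least 4 frequencies are needed.
4 frequencies suffice: frequency 1 → {T8}; frequency 2 → {T9}; frequency 3 → {T1, T2}; frequency 4 → {T12}. Each listed conflict is separated.

4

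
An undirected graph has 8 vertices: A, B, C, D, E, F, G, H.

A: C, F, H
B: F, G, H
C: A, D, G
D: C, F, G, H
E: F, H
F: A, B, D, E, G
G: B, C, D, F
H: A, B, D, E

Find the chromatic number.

D, F, G form a triangle, so at least 3 colors are needed.
3 colors suffice: color 1 → {C, F, H}; color 2 → {A, B, D, E}; color 3 → {G}. Each edge has distinct colors on its endpoints.

3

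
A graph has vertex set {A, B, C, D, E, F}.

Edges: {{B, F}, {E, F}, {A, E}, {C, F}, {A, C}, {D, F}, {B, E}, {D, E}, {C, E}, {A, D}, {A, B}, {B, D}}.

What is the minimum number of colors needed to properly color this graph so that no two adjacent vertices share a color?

4

B, D, E, F are mutually adjacent (a clique of size 4), so at least 4 colors are needed.
4 colors suffice: color red → {E}; color blue → {B, C}; color green → {A, F}; color yellow → {D}. Every edge joins two different colors.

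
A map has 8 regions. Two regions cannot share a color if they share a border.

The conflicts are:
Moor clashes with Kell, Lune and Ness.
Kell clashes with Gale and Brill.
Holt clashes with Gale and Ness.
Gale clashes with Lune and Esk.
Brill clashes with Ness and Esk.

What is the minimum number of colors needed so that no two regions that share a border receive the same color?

The cycle Esk-Gale-Holt-Ness-Brill-Esk has odd length 5, so it cannot be 2-colored; at least 3 colors are needed.
3 colors suffice: Moor=1, Kell=2, Holt=3, Gale=1, Lune=2, Brill=1, Ness=2, Esk=2. Each listed conflict is separated.

3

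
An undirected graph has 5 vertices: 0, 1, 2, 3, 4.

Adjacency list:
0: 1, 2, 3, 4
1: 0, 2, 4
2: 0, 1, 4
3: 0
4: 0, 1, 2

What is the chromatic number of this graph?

0, 1, 2, 4 are mutually adjacent (a clique of size 4), so at least 4 colors are needed.
A valid assignment using 4 colors: 0=a, 1=d, 2=b, 3=b, 4=c. Each edge has distinct colors on its endpoints.

4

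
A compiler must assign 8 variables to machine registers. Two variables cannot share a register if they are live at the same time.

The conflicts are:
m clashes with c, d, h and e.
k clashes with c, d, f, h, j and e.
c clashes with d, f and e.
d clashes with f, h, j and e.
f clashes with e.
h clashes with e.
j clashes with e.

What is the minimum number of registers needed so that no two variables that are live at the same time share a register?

5

k, c, d, f, e are mutually in conflict, so at least 5 registers are needed.
Using 5 registers: m=3, k=3, c=4, d=1, f=5, h=4, j=4, e=2. Every pair that conflicts lands in different registers.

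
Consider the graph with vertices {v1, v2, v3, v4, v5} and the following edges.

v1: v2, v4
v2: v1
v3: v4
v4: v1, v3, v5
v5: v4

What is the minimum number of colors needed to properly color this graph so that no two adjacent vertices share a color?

2

v4 and v5 are adjacent, so at least 2 colors are needed.
2 colors suffice: color red → {v2, v4}; color blue → {v1, v3, v5}. No two adjacent vertices share a color.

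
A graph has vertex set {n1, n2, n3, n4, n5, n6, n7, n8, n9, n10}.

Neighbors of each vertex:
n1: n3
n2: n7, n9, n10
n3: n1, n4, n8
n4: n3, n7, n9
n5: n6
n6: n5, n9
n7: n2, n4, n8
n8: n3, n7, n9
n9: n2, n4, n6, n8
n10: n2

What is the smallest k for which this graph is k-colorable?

n6 and n9 are adjacent, so at least 2 colors are needed.
2 colors suffice: n1=2, n2=2, n3=1, n4=2, n5=1, n6=2, n7=1, n8=2, n9=1, n10=1. Each edge has distinct colors on its endpoints.

2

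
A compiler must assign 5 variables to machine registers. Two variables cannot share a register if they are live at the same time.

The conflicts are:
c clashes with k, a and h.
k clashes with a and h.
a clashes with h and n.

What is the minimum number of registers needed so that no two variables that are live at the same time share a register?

c, k, a, h pairwise conflict, so at least 4 registers are needed.
4 registers suffice: register 1 → {a}; register 2 → {h, n}; register 3 → {c}; register 4 → {k}. Every pair that conflicts lands in different registers.

4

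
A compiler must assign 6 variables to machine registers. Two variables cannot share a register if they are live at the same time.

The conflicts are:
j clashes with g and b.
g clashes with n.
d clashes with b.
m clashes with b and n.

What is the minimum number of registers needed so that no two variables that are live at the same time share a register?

3

The cycle g-j-b-m-n-g has odd length 5, so it cannot be 2-colored; at least 3 registers are needed.
Using 3 registers: j=2, g=3, d=2, m=2, b=1, n=1. Each listed conflict is separated.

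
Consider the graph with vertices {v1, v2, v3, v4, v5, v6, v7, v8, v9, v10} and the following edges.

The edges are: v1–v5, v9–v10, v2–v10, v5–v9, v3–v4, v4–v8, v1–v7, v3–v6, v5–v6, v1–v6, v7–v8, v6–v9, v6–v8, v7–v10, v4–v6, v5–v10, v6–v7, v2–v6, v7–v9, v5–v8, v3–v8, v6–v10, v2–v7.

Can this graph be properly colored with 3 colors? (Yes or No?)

v3, v4, v6, v8 form a clique, so at least 4 colors are needed.
So 3 colors are not enough.

No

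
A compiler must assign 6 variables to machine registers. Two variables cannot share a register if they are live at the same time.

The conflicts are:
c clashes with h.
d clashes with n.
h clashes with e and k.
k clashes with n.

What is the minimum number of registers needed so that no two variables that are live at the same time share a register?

k and n conflict, so at least 2 registers are needed.
2 registers suffice: register 1 → {h, n}; register 2 → {c, d, e, k}. Each listed conflict is separated.

2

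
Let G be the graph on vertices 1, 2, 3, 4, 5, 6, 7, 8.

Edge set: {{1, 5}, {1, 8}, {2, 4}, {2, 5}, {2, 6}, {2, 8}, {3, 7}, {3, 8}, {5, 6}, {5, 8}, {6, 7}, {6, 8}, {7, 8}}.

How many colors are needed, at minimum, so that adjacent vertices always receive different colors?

4

2, 5, 6, 8 form a clique, so at least 4 colors are needed.
4 colors suffice: color a → {4, 8}; color b → {1, 2, 7}; color c → {3, 6}; color d → {5}. Every edge joins two different colors.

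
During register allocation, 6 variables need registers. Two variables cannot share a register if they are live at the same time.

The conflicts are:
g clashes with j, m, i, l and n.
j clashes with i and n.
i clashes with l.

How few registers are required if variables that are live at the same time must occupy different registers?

g, j, n all conflict with each other, so at least 3 registers are needed.
3 registers suffice: g=1, j=2, m=2, i=3, l=2, n=3. Every pair that conflicts lands in different registers.

3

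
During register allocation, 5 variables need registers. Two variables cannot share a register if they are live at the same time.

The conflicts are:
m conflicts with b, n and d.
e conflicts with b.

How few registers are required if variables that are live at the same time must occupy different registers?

m and b conflict, so at least 2 registers are needed.
2 registers suffice: m=1, e=1, b=2, n=2, d=2. Each listed conflict is separated.

2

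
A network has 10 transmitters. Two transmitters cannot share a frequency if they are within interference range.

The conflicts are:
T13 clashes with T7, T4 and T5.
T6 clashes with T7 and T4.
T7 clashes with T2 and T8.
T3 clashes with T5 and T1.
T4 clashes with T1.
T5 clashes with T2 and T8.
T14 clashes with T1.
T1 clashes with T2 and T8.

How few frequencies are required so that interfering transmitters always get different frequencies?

The cycle T5-T2-T1-T4-T13-T5 has odd length 5, so it cannot be 2-colored; at least 3 frequencies are needed.
A valid assignment using 3 frequencies: T13=2, T6=2, T7=1, T3=2, T4=3, T5=1, T14=2, T1=1, T2=2, T8=2. Each listed conflict is separated.

3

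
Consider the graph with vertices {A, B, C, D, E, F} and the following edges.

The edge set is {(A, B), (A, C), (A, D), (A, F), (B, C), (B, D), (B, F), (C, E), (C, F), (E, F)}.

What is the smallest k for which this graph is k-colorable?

A, B, C, F form a clique, so at least 4 colors are needed.
4 colors suffice: color 1 → {A, E}; color 2 → {B}; color 3 → {D, F}; color 4 → {C}. Every edge joins two different colors.

4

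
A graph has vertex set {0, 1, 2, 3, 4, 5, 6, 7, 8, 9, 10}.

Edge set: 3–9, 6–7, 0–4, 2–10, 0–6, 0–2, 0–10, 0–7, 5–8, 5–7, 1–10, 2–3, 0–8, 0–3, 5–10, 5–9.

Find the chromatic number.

3

0, 2, 10 are mutually adjacent, so at least 3 colors are needed.
One proper 3-coloring: 0=a, 1=a, 2=c, 3=b, 4=b, 5=a, 6=c, 7=b, 8=b, 9=c, 10=b. No two adjacent vertices share a color.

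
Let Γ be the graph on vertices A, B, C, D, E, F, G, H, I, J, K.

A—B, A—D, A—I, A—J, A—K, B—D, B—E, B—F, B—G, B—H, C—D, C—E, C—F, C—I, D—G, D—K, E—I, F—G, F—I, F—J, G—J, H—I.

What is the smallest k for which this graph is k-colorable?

A, B, D are pairwise adjacent, so at least 3 colors are needed.
A valid assignment using 3 colors: A=green, B=red, C=green, D=blue, E=blue, F=blue, G=green, H=blue, I=red, J=red, K=red. Each edge has distinct colors on its endpoints.

3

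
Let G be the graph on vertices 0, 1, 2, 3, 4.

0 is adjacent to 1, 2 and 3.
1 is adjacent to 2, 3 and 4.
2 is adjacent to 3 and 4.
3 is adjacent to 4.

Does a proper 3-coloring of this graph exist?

No

0, 1, 2, 3 are pairwise adjacent (a clique of size 4), so at least 4 colors are needed.
So 3 colors are not enough.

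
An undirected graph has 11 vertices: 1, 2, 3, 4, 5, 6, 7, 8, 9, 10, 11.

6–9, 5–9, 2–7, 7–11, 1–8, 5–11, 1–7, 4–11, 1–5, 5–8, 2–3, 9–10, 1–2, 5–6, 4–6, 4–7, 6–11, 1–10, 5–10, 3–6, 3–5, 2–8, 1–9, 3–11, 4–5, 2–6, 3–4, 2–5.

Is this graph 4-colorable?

No

3, 4, 5, 6, 11 are mutually adjacent (a clique of size 5), so at least 5 colors are needed.
So 4 colors are not enough.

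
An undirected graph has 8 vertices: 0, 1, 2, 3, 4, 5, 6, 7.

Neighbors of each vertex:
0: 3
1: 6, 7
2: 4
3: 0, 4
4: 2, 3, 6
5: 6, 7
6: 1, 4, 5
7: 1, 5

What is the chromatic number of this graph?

2

4 and 6 are adjacent, so at least 2 colors are needed.
2 colors suffice: 0=blue, 1=blue, 2=red, 3=red, 4=blue, 5=blue, 6=red, 7=red. No two adjacent vertices share a color.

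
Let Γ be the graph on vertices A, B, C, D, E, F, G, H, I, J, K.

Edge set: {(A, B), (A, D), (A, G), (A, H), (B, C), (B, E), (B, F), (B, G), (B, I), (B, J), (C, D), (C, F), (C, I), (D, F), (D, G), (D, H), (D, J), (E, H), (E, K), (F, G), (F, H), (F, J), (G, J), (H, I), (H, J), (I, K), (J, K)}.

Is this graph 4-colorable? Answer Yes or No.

Yes

The chromatic number is 4. D, F, H, J are mutually adjacent (a clique of size 4), so at least 4 colors are needed.
4 colors suffice: color red → {B, D, K}; color blue → {A, C, E, J}; color green → {F, I}; color yellow → {G, H}.
That is already a proper 4-coloring.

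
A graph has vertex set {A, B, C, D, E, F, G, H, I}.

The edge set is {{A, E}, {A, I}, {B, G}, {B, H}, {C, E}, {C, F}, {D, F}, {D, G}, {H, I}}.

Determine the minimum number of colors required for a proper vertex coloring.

3

The cycle B-H-I-A-E-C-F-D-G-B has odd length 9, so it cannot be 2-colored; at least 3 colors are needed.
One proper 3-coloring: A=2, B=2, C=2, D=2, E=1, F=1, G=1, H=3, I=1. Every edge joins two different colors.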